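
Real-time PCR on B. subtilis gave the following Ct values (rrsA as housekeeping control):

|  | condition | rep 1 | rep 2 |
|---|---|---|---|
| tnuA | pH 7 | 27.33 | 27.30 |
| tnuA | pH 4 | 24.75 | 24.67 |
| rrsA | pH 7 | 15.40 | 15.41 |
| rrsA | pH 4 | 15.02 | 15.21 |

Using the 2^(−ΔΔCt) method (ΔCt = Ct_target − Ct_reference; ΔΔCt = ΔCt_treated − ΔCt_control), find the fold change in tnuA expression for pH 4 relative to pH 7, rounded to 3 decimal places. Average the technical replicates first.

Mean Ct: tnuA pH 7 27.315; tnuA pH 4 24.710; rrsA pH 7 15.405; rrsA pH 4 15.115
ΔCt(pH 7) = 27.315 − 15.405 = 11.910
ΔCt(pH 4) = 24.710 − 15.115 = 9.595
ΔΔCt = 9.595 − 11.910 = -2.315
Fold change = 2^(−(-2.315)) = 2^2.315 = 4.9760

4.976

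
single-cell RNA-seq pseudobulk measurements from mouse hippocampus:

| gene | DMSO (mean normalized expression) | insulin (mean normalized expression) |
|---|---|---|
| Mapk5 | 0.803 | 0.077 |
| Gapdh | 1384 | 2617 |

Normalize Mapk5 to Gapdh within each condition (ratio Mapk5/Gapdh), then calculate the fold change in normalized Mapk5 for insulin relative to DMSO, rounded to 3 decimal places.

Mapk5/Gapdh (DMSO) = 0.803 / 1384 = 0.0005802
Mapk5/Gapdh (insulin) = 0.077 / 2617 = 2.9423e-05
Fold change = 2.9423e-05 / 0.0005802 = 0.0507

0.051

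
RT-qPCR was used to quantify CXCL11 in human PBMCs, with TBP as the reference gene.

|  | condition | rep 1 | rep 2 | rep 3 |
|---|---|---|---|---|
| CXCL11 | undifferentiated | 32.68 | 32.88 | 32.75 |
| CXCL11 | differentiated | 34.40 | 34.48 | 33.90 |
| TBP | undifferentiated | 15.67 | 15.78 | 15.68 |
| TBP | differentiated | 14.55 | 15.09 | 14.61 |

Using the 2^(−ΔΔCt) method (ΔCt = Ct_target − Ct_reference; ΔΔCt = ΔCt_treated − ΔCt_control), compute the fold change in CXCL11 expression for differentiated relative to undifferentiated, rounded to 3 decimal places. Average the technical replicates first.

0.183

Mean Ct: CXCL11 undifferentiated 32.770; CXCL11 differentiated 34.260; TBP undifferentiated 15.710; TBP differentiated 14.750
ΔCt(undifferentiated) = 32.770 − 15.710 = 17.060
ΔCt(differentiated) = 34.260 − 14.750 = 19.510
ΔΔCt = 19.510 − 17.060 = 2.450
Fold change = 2^(−2.450) = 0.1830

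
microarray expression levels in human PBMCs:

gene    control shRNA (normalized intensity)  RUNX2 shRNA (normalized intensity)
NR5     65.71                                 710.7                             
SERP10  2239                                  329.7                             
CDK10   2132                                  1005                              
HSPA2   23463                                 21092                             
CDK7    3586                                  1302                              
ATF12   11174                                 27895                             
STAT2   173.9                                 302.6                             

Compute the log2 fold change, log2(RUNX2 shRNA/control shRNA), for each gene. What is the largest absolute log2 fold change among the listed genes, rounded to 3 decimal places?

3.435

log2(710.7/65.71) = 3.435  (NR5)
log2(329.7/2239) = -2.764  (SERP10)
log2(1005/2132) = -1.085  (CDK10)
log2(21092/23463) = -0.154  (HSPA2)
log2(1302/3586) = -1.462  (CDK7)
log2(27895/11174) = 1.320  (ATF12)
log2(302.6/173.9) = 0.799  (STAT2)
The largest magnitude belongs to NR5.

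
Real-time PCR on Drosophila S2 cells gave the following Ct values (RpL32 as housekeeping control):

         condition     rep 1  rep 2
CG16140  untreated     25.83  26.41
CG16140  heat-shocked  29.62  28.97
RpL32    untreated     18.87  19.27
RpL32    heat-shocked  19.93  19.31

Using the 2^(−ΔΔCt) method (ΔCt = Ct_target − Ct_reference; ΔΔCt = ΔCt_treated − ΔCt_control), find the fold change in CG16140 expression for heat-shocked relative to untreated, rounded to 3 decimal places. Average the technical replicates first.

Mean Ct: CG16140 untreated 26.120; CG16140 heat-shocked 29.295; RpL32 untreated 19.070; RpL32 heat-shocked 19.620
ΔCt(untreated) = 26.120 − 19.070 = 7.050
ΔCt(heat-shocked) = 29.295 − 19.620 = 9.675
ΔΔCt = 9.675 − 7.050 = 2.625
Fold change = 2^(−2.625) = 0.1621

0.162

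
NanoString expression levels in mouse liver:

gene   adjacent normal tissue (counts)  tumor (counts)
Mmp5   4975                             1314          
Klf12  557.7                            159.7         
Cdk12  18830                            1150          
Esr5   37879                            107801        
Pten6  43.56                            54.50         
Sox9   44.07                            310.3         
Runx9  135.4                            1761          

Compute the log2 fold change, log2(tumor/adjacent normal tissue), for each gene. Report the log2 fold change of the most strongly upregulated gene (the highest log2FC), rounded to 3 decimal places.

log2(1314/4975) = -1.921  (Mmp5)
log2(159.7/557.7) = -1.804  (Klf12)
log2(1150/18830) = -4.033  (Cdk12)
log2(107801/37879) = 1.509  (Esr5)
log2(54.50/43.56) = 0.323  (Pten6)
log2(310.3/44.07) = 2.816  (Sox9)
log2(1761/135.4) = 3.701  (Runx9)
Runx9 is most strongly upregulated.

3.701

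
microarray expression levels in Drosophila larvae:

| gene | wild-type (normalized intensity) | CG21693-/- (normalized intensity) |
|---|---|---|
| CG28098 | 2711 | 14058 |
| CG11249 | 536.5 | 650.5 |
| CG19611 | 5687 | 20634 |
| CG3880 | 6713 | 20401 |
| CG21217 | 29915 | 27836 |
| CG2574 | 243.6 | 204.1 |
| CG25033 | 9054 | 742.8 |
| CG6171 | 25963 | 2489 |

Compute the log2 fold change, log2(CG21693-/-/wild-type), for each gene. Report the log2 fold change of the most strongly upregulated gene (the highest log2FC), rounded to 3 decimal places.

log2(14058/2711) = 2.374  (CG28098)
log2(650.5/536.5) = 0.278  (CG11249)
log2(20634/5687) = 1.859  (CG19611)
log2(20401/6713) = 1.604  (CG3880)
log2(27836/29915) = -0.104  (CG21217)
log2(204.1/243.6) = -0.255  (CG2574)
log2(742.8/9054) = -3.608  (CG25033)
log2(2489/25963) = -3.383  (CG6171)
CG28098 is most strongly upregulated.

2.374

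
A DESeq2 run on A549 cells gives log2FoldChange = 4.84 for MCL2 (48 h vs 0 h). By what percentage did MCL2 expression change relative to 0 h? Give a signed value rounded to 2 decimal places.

Fold change = 2^(4.84) = 28.6408
Percent change = (FC − 1) × 100% = (28.6408 − 1) × 100 = 2764.08%

2764.08%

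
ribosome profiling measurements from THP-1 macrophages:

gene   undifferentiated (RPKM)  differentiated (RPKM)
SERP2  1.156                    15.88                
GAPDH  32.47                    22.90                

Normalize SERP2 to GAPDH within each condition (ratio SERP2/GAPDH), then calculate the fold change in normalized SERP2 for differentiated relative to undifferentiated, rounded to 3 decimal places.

SERP2/GAPDH (undifferentiated) = 1.156 / 32.47 = 0.035602
SERP2/GAPDH (differentiated) = 15.88 / 22.90 = 0.69345
Fold change = 0.69345 / 0.035602 = 19.4778

19.478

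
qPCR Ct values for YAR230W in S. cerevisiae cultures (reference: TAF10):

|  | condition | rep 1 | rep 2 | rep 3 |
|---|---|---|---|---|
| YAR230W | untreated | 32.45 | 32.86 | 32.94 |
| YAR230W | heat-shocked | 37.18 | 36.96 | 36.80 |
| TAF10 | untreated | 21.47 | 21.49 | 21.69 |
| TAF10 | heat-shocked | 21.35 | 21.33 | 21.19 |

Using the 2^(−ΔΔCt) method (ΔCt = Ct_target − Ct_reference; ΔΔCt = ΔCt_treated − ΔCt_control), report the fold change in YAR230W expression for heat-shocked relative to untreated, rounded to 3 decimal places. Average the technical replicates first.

Mean Ct: YAR230W untreated 32.750; YAR230W heat-shocked 36.980; TAF10 untreated 21.550; TAF10 heat-shocked 21.290
ΔCt(untreated) = 32.750 − 21.550 = 11.200
ΔCt(heat-shocked) = 36.980 − 21.290 = 15.690
ΔΔCt = 15.690 − 11.200 = 4.490
Fold change = 2^(−4.490) = 0.0445

0.045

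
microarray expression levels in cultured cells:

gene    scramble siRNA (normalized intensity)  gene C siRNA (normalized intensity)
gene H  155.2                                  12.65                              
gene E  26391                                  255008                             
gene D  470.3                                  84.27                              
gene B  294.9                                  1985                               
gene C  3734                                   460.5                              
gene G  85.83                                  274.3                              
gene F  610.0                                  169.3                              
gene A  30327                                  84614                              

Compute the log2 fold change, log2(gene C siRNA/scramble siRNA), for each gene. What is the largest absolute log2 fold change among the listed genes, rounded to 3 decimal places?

log2(12.65/155.2) = -3.617  (gene H)
log2(255008/26391) = 3.272  (gene E)
log2(84.27/470.3) = -2.480  (gene D)
log2(1985/294.9) = 2.751  (gene B)
log2(460.5/3734) = -3.019  (gene C)
log2(274.3/85.83) = 1.676  (gene G)
log2(169.3/610.0) = -1.849  (gene F)
log2(84614/30327) = 1.480  (gene A)
The largest magnitude belongs to gene H.

3.617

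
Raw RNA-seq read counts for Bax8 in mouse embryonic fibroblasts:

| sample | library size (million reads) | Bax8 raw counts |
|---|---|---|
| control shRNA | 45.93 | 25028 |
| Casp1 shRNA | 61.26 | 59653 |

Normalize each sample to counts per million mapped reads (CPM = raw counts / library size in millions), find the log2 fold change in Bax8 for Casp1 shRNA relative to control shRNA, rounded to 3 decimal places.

0.838

CPM(control shRNA) = 25028 / 45.93 = 544.9162
CPM(Casp1 shRNA) = 59653 / 61.26 = 973.7675
Fold change = 973.7675 / 544.9162 = 1.78700
log2(1.78700) = 0.8375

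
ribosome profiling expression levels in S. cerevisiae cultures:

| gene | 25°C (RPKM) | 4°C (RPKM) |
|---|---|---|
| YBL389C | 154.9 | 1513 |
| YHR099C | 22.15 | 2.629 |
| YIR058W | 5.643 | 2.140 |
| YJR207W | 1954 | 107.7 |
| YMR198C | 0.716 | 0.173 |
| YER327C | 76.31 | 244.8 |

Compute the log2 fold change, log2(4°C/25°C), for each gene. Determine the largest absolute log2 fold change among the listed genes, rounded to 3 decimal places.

4.181

log2(1513/154.9) = 3.288  (YBL389C)
log2(2.629/22.15) = -3.075  (YHR099C)
log2(2.140/5.643) = -1.399  (YIR058W)
log2(107.7/1954) = -4.181  (YJR207W)
log2(0.173/0.716) = -2.049  (YMR198C)
log2(244.8/76.31) = 1.682  (YER327C)
The largest magnitude belongs to YJR207W.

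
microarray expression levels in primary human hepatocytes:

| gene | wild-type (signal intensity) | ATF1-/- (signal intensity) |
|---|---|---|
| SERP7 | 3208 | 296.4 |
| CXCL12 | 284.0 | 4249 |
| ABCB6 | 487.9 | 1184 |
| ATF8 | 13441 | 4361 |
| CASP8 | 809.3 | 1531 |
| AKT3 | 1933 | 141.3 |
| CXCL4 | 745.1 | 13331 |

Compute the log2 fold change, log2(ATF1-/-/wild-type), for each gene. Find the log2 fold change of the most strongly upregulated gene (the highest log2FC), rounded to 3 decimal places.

log2(296.4/3208) = -3.436  (SERP7)
log2(4249/284.0) = 3.903  (CXCL12)
log2(1184/487.9) = 1.279  (ABCB6)
log2(4361/13441) = -1.624  (ATF8)
log2(1531/809.3) = 0.920  (CASP8)
log2(141.3/1933) = -3.774  (AKT3)
log2(13331/745.1) = 4.161  (CXCL4)
CXCL4 is most strongly upregulated.

4.161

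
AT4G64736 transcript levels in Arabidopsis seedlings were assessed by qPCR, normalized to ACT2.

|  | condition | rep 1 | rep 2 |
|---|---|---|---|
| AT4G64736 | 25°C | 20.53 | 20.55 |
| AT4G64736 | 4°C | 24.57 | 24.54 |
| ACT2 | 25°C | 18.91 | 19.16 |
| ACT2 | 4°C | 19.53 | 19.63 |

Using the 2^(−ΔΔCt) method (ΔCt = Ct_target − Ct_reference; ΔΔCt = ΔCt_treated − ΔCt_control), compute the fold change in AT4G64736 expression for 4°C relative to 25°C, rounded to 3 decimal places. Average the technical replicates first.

0.090

Mean Ct: AT4G64736 25°C 20.540; AT4G64736 4°C 24.555; ACT2 25°C 19.035; ACT2 4°C 19.580
ΔCt(25°C) = 20.540 − 19.035 = 1.505
ΔCt(4°C) = 24.555 − 19.580 = 4.975
ΔΔCt = 4.975 − 1.505 = 3.470
Fold change = 2^(−3.470) = 0.0902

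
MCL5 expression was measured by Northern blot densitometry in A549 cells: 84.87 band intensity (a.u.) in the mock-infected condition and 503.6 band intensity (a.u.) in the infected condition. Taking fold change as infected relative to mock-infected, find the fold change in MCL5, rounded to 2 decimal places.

5.93

Fold change = 503.6 / 84.87 = 5.934
MCL5 is upregulated.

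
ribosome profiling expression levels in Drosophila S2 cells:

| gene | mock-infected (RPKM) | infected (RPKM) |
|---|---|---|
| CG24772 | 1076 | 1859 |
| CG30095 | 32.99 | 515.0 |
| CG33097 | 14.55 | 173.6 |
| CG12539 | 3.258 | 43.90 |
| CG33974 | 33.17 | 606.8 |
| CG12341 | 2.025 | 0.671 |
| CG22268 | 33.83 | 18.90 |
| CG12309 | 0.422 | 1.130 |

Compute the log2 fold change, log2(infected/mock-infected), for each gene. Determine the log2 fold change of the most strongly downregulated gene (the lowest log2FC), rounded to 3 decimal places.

log2(1859/1076) = 0.789  (CG24772)
log2(515.0/32.99) = 3.964  (CG30095)
log2(173.6/14.55) = 3.577  (CG33097)
log2(43.90/3.258) = 3.752  (CG12539)
log2(606.8/33.17) = 4.193  (CG33974)
log2(0.671/2.025) = -1.594  (CG12341)
log2(18.90/33.83) = -0.840  (CG22268)
log2(1.130/0.422) = 1.421  (CG12309)
CG12341 is most strongly downregulated.

-1.594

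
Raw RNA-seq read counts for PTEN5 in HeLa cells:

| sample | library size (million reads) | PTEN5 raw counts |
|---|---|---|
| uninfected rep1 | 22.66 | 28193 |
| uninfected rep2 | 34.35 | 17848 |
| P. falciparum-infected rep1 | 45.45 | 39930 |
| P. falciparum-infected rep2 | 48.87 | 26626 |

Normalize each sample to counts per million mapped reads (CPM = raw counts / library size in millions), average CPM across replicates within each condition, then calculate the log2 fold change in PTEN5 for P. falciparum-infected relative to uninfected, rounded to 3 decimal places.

-0.309

CPM(uninfected rep1) = 28193 / 22.66 = 1244.1748
CPM(uninfected rep2) = 17848 / 34.35 = 519.5924
CPM(P. falciparum-infected rep1) = 39930 / 45.45 = 878.5479
CPM(P. falciparum-infected rep2) = 26626 / 48.87 = 544.8332
mean CPM(uninfected) = 881.8836; mean CPM(P. falciparum-infected) = 711.6905
Fold change = 711.6905 / 881.8836 = 0.80701
log2(0.80701) = -0.3093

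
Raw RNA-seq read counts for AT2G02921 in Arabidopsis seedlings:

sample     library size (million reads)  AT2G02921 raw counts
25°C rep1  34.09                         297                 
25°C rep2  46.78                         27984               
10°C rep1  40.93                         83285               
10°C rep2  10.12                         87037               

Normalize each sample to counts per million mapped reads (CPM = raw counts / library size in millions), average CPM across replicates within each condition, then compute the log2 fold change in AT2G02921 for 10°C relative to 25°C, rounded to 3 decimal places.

4.131

CPM(25°C rep1) = 297 / 34.09 = 8.7122
CPM(25°C rep2) = 27984 / 46.78 = 598.2044
CPM(10°C rep1) = 83285 / 40.93 = 2034.8155
CPM(10°C rep2) = 87037 / 10.12 = 8600.4941
mean CPM(25°C) = 303.4583; mean CPM(10°C) = 5317.6548
Fold change = 5317.6548 / 303.4583 = 17.52351
log2(17.52351) = 4.1312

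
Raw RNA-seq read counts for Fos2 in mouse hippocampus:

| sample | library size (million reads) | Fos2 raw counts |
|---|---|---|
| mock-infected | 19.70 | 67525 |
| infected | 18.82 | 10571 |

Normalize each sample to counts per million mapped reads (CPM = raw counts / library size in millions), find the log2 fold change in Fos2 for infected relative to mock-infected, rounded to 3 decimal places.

-2.609

CPM(mock-infected) = 67525 / 19.70 = 3427.6650
CPM(infected) = 10571 / 18.82 = 561.6897
Fold change = 561.6897 / 3427.6650 = 0.16387
log2(0.16387) = -2.6094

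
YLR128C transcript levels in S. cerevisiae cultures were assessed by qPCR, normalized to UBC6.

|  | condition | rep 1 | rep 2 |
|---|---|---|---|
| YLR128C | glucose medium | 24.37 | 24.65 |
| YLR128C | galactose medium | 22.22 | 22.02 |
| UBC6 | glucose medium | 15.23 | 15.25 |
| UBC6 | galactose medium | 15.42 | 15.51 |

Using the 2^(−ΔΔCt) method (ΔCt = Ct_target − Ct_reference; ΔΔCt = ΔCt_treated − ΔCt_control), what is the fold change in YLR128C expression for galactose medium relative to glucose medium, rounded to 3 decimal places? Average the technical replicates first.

Mean Ct: YLR128C glucose medium 24.510; YLR128C galactose medium 22.120; UBC6 glucose medium 15.240; UBC6 galactose medium 15.465
ΔCt(glucose medium) = 24.510 − 15.240 = 9.270
ΔCt(galactose medium) = 22.120 − 15.465 = 6.655
ΔΔCt = 6.655 − 9.270 = -2.615
Fold change = 2^(−(-2.615)) = 2^2.615 = 6.1262

6.126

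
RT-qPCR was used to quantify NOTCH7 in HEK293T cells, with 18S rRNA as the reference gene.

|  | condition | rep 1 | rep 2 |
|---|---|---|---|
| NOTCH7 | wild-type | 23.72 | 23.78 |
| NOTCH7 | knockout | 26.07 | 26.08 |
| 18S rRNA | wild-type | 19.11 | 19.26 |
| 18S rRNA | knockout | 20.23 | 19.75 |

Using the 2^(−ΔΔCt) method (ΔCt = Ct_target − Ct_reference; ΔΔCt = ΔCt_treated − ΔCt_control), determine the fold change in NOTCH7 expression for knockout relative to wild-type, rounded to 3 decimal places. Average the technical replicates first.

Mean Ct: NOTCH7 wild-type 23.750; NOTCH7 knockout 26.075; 18S rRNA wild-type 19.185; 18S rRNA knockout 19.990
ΔCt(wild-type) = 23.750 − 19.185 = 4.565
ΔCt(knockout) = 26.075 − 19.990 = 6.085
ΔΔCt = 6.085 − 4.565 = 1.520
Fold change = 2^(−1.520) = 0.3487

0.349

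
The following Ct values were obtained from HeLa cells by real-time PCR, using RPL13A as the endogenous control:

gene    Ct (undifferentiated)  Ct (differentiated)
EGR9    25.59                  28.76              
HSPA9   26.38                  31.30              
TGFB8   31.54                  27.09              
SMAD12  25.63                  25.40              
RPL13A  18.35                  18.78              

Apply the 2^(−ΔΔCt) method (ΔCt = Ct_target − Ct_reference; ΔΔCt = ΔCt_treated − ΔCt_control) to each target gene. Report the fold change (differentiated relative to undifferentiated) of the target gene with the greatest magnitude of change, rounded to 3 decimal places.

EGR9: ΔΔCt = (28.76−18.78) − (25.59−18.35) = 9.98 − 7.24 = 2.74; fold change = 2^-2.74 = 0.150
HSPA9: ΔΔCt = (31.30−18.78) − (26.38−18.35) = 12.52 − 8.03 = 4.49; fold change = 2^-4.49 = 0.045
TGFB8: ΔΔCt = (27.09−18.78) − (31.54−18.35) = 8.31 − 13.19 = -4.88; fold change = 2^4.88 = 29.446
SMAD12: ΔΔCt = (25.40−18.78) − (25.63−18.35) = 6.62 − 7.28 = -0.66; fold change = 2^0.66 = 1.580
TGFB8 has the largest |ΔΔCt| = 4.88.

29.446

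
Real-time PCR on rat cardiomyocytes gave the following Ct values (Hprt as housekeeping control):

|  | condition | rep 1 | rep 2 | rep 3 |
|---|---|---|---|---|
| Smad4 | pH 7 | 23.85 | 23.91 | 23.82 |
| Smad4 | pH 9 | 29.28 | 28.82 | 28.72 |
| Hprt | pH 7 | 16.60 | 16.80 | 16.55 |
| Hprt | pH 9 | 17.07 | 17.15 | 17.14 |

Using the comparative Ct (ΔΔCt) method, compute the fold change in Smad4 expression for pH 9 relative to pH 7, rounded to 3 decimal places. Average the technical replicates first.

Mean Ct: Smad4 pH 7 23.860; Smad4 pH 9 28.940; Hprt pH 7 16.650; Hprt pH 9 17.120
ΔCt(pH 7) = 23.860 − 16.650 = 7.210
ΔCt(pH 9) = 28.940 − 17.120 = 11.820
ΔΔCt = 11.820 − 7.210 = 4.610
Fold change = 2^(−4.610) = 0.0409

0.041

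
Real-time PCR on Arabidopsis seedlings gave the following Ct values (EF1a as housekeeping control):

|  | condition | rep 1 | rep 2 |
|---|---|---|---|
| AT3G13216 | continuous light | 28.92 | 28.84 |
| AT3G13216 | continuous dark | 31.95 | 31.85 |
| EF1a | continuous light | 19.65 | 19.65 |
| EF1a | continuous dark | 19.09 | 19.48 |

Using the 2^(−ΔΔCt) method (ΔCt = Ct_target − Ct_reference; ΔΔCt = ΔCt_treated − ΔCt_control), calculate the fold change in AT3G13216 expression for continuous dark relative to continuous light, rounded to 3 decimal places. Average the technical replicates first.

Mean Ct: AT3G13216 continuous light 28.880; AT3G13216 continuous dark 31.900; EF1a continuous light 19.650; EF1a continuous dark 19.285
ΔCt(continuous light) = 28.880 − 19.650 = 9.230
ΔCt(continuous dark) = 31.900 − 19.285 = 12.615
ΔΔCt = 12.615 − 9.230 = 3.385
Fold change = 2^(−3.385) = 0.0957

0.096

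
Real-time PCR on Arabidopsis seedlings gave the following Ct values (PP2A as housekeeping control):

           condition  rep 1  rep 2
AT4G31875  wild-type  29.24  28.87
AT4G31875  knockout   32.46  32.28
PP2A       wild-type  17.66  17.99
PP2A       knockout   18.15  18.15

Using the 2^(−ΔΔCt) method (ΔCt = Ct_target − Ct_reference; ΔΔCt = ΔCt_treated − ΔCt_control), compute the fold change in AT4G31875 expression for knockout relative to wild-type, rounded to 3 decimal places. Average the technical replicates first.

Mean Ct: AT4G31875 wild-type 29.055; AT4G31875 knockout 32.370; PP2A wild-type 17.825; PP2A knockout 18.150
ΔCt(wild-type) = 29.055 − 17.825 = 11.230
ΔCt(knockout) = 32.370 − 18.150 = 14.220
ΔΔCt = 14.220 − 11.230 = 2.990
Fold change = 2^(−2.990) = 0.1259

0.126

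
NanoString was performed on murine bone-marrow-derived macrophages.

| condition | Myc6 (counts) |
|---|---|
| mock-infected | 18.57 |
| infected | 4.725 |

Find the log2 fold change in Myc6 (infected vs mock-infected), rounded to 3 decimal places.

-1.975

Fold change = 4.725 / 18.57 = 0.2544
log2(0.2544) = -1.9746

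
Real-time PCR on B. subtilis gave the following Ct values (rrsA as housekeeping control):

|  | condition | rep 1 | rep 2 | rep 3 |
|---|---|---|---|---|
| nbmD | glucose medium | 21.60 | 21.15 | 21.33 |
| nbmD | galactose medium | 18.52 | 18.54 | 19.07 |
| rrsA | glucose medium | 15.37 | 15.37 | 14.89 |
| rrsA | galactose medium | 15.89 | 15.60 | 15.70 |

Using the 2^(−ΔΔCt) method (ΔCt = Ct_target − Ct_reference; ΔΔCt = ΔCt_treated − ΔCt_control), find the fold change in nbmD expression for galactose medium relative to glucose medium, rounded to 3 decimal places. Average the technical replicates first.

9.000

Mean Ct: nbmD glucose medium 21.360; nbmD galactose medium 18.710; rrsA glucose medium 15.210; rrsA galactose medium 15.730
ΔCt(glucose medium) = 21.360 − 15.210 = 6.150
ΔCt(galactose medium) = 18.710 − 15.730 = 2.980
ΔΔCt = 2.980 − 6.150 = -3.170
Fold change = 2^(−(-3.170)) = 2^3.170 = 9.0005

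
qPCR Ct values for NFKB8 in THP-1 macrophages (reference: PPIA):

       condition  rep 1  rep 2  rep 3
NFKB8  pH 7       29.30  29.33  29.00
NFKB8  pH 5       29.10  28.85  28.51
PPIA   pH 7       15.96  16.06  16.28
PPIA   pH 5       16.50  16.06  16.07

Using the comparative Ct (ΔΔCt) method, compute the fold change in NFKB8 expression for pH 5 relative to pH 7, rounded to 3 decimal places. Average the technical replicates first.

Mean Ct: NFKB8 pH 7 29.210; NFKB8 pH 5 28.820; PPIA pH 7 16.100; PPIA pH 5 16.210
ΔCt(pH 7) = 29.210 − 16.100 = 13.110
ΔCt(pH 5) = 28.820 − 16.210 = 12.610
ΔΔCt = 12.610 − 13.110 = -0.500
Fold change = 2^(−(-0.500)) = 2^0.500 = 1.4142

1.414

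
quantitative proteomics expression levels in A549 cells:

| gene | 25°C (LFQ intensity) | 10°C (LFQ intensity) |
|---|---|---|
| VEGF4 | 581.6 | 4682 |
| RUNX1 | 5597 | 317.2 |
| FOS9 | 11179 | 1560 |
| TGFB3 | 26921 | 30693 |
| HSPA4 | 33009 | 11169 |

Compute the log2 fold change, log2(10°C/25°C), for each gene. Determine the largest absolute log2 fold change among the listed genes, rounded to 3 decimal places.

4.141

log2(4682/581.6) = 3.009  (VEGF4)
log2(317.2/5597) = -4.141  (RUNX1)
log2(1560/11179) = -2.841  (FOS9)
log2(30693/26921) = 0.189  (TGFB3)
log2(11169/33009) = -1.563  (HSPA4)
The largest magnitude belongs to RUNX1.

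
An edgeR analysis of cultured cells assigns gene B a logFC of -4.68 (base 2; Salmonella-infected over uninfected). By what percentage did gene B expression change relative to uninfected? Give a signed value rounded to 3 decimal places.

Fold change = 2^(-4.68) = 0.0390
Percent change = (FC − 1) × 100% = (0.0390 − 1) × 100 = -96.099%

-96.099%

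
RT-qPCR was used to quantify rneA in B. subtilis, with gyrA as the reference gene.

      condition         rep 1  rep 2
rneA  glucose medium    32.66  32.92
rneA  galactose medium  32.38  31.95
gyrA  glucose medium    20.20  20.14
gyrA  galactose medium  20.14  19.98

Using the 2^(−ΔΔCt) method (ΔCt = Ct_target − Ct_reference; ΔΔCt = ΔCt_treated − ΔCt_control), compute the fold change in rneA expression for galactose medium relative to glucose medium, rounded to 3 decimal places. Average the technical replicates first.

Mean Ct: rneA glucose medium 32.790; rneA galactose medium 32.165; gyrA glucose medium 20.170; gyrA galactose medium 20.060
ΔCt(glucose medium) = 32.790 − 20.170 = 12.620
ΔCt(galactose medium) = 32.165 − 20.060 = 12.105
ΔΔCt = 12.105 − 12.620 = -0.515
Fold change = 2^(−(-0.515)) = 2^0.515 = 1.4290

1.429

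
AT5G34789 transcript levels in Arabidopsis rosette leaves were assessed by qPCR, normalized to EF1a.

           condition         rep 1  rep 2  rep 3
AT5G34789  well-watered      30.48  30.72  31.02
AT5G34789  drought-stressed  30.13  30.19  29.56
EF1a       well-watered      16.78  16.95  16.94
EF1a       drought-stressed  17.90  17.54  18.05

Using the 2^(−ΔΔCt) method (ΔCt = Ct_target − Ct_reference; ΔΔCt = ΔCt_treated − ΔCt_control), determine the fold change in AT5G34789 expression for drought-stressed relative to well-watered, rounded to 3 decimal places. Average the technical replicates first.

Mean Ct: AT5G34789 well-watered 30.740; AT5G34789 drought-stressed 29.960; EF1a well-watered 16.890; EF1a drought-stressed 17.830
ΔCt(well-watered) = 30.740 − 16.890 = 13.850
ΔCt(drought-stressed) = 29.960 − 17.830 = 12.130
ΔΔCt = 12.130 − 13.850 = -1.720
Fold change = 2^(−(-1.720)) = 2^1.720 = 3.2944

3.294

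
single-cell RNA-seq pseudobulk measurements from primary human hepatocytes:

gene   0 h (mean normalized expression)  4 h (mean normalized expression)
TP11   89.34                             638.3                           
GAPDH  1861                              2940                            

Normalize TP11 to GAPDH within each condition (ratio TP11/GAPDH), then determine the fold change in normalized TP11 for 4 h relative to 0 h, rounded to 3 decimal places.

4.522

TP11/GAPDH (0 h) = 89.34 / 1861 = 0.048006
TP11/GAPDH (4 h) = 638.3 / 2940 = 0.21711
Fold change = 0.21711 / 0.048006 = 4.5225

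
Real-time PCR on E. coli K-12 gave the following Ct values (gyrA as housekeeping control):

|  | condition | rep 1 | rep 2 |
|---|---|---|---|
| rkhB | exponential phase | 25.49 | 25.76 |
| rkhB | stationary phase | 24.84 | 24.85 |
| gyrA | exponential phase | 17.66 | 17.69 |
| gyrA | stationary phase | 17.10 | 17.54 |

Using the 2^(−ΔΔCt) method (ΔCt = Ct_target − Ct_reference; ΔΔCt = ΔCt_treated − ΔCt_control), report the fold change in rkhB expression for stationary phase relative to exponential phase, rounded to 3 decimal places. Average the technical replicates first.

1.343

Mean Ct: rkhB exponential phase 25.625; rkhB stationary phase 24.845; gyrA exponential phase 17.675; gyrA stationary phase 17.320
ΔCt(exponential phase) = 25.625 − 17.675 = 7.950
ΔCt(stationary phase) = 24.845 − 17.320 = 7.525
ΔΔCt = 7.525 − 7.950 = -0.425
Fold change = 2^(−(-0.425)) = 2^0.425 = 1.3426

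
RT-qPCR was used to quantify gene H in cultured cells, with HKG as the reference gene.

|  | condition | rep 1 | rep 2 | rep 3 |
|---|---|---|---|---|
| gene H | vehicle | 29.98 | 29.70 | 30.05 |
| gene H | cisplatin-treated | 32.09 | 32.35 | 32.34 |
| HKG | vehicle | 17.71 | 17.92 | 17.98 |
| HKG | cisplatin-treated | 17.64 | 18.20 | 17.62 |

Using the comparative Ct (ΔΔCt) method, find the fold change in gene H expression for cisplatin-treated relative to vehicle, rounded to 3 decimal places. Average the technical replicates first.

Mean Ct: gene H vehicle 29.910; gene H cisplatin-treated 32.260; HKG vehicle 17.870; HKG cisplatin-treated 17.820
ΔCt(vehicle) = 29.910 − 17.870 = 12.040
ΔCt(cisplatin-treated) = 32.260 − 17.820 = 14.440
ΔΔCt = 14.440 − 12.040 = 2.400
Fold change = 2^(−2.400) = 0.1895

0.189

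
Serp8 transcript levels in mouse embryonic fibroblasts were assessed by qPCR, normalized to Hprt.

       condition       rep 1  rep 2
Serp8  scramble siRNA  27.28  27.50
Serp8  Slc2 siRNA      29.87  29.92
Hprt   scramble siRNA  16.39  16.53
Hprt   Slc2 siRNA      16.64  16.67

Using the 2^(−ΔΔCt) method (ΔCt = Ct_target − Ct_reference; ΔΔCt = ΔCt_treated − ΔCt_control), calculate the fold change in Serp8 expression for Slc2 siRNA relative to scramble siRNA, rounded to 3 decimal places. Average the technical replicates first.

Mean Ct: Serp8 scramble siRNA 27.390; Serp8 Slc2 siRNA 29.895; Hprt scramble siRNA 16.460; Hprt Slc2 siRNA 16.655
ΔCt(scramble siRNA) = 27.390 − 16.460 = 10.930
ΔCt(Slc2 siRNA) = 29.895 − 16.655 = 13.240
ΔΔCt = 13.240 − 10.930 = 2.310
Fold change = 2^(−2.310) = 0.2017

0.202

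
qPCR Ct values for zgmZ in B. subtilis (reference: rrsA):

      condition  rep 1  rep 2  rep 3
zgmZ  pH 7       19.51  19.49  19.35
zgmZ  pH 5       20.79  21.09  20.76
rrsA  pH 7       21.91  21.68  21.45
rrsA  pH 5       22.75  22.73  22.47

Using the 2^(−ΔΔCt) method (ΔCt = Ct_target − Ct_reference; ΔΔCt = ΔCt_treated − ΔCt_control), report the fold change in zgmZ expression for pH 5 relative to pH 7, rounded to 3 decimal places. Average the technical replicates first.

0.727

Mean Ct: zgmZ pH 7 19.450; zgmZ pH 5 20.880; rrsA pH 7 21.680; rrsA pH 5 22.650
ΔCt(pH 7) = 19.450 − 21.680 = -2.230
ΔCt(pH 5) = 20.880 − 22.650 = -1.770
ΔΔCt = -1.770 − (-2.230) = 0.460
Fold change = 2^(−0.460) = 0.7270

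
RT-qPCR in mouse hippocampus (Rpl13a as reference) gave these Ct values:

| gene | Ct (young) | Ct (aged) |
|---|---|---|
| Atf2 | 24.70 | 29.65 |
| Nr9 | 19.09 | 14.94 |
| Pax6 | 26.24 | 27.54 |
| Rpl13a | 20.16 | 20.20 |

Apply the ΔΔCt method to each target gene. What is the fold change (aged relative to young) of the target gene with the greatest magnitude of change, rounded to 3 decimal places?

0.033

Atf2: ΔΔCt = (29.65−20.20) − (24.70−20.16) = 9.45 − 4.54 = 4.91; fold change = 2^-4.91 = 0.033
Nr9: ΔΔCt = (14.94−20.20) − (19.09−20.16) = -5.26 − (-1.07) = -4.19; fold change = 2^4.19 = 18.252
Pax6: ΔΔCt = (27.54−20.20) − (26.24−20.16) = 7.34 − 6.08 = 1.26; fold change = 2^-1.26 = 0.418
Atf2 has the largest |ΔΔCt| = 4.91.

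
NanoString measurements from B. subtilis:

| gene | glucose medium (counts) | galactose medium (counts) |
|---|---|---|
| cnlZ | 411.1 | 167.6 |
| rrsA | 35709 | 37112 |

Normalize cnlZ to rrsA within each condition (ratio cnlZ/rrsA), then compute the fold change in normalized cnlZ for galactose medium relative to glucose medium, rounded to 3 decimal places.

cnlZ/rrsA (glucose medium) = 411.1 / 35709 = 0.011513
cnlZ/rrsA (galactose medium) = 167.6 / 37112 = 0.0045161
Fold change = 0.0045161 / 0.011513 = 0.3923

0.392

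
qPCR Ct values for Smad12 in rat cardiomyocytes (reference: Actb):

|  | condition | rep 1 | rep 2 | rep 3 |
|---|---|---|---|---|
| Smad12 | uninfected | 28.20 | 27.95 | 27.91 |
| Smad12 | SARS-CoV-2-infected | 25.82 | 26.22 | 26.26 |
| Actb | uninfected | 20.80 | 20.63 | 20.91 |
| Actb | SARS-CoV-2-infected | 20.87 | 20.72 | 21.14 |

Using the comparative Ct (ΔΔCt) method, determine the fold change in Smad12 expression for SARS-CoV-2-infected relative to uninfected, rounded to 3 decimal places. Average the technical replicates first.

Mean Ct: Smad12 uninfected 28.020; Smad12 SARS-CoV-2-infected 26.100; Actb uninfected 20.780; Actb SARS-CoV-2-infected 20.910
ΔCt(uninfected) = 28.020 − 20.780 = 7.240
ΔCt(SARS-CoV-2-infected) = 26.100 − 20.910 = 5.190
ΔΔCt = 5.190 − 7.240 = -2.050
Fold change = 2^(−(-2.050)) = 2^2.050 = 4.1411

4.141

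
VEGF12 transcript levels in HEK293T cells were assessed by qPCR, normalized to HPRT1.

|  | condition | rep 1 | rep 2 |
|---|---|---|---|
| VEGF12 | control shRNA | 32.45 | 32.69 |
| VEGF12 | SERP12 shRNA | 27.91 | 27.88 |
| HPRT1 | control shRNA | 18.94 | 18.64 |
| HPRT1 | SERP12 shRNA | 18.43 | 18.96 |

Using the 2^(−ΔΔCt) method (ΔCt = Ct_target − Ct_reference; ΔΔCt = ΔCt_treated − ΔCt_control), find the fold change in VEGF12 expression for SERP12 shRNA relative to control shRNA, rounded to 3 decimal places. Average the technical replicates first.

Mean Ct: VEGF12 control shRNA 32.570; VEGF12 SERP12 shRNA 27.895; HPRT1 control shRNA 18.790; HPRT1 SERP12 shRNA 18.695
ΔCt(control shRNA) = 32.570 − 18.790 = 13.780
ΔCt(SERP12 shRNA) = 27.895 − 18.695 = 9.200
ΔΔCt = 9.200 − 13.780 = -4.580
Fold change = 2^(−(-4.580)) = 2^4.580 = 23.9176

23.918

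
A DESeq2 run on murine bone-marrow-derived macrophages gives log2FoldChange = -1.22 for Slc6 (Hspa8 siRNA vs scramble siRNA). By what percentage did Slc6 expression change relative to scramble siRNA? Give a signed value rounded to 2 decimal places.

-57.07%

Fold change = 2^(-1.22) = 0.4293
Percent change = (FC − 1) × 100% = (0.4293 − 1) × 100 = -57.07%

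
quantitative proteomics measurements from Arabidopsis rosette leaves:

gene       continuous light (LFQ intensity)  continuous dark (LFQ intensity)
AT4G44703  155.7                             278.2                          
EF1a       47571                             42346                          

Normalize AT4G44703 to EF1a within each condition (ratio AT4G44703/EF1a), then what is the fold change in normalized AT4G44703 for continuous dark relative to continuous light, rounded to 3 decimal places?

AT4G44703/EF1a (continuous light) = 155.7 / 47571 = 0.003273
AT4G44703/EF1a (continuous dark) = 278.2 / 42346 = 0.0065697
Fold change = 0.0065697 / 0.003273 = 2.0072

2.007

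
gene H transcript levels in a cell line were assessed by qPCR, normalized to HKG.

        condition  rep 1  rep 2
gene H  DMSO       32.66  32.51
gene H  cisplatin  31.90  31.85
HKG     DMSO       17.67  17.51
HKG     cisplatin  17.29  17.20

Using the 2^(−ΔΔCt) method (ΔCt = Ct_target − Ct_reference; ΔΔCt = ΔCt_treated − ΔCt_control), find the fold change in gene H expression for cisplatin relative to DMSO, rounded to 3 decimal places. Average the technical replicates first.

1.288

Mean Ct: gene H DMSO 32.585; gene H cisplatin 31.875; HKG DMSO 17.590; HKG cisplatin 17.245
ΔCt(DMSO) = 32.585 − 17.590 = 14.995
ΔCt(cisplatin) = 31.875 − 17.245 = 14.630
ΔΔCt = 14.630 − 14.995 = -0.365
Fold change = 2^(−(-0.365)) = 2^0.365 = 1.2879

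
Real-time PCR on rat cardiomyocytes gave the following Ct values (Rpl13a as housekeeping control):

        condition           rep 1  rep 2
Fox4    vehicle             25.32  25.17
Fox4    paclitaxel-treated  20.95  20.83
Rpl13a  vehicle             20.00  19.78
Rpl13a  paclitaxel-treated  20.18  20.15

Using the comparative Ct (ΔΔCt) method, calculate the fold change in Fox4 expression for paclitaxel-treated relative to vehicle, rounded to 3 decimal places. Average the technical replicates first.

24.761

Mean Ct: Fox4 vehicle 25.245; Fox4 paclitaxel-treated 20.890; Rpl13a vehicle 19.890; Rpl13a paclitaxel-treated 20.165
ΔCt(vehicle) = 25.245 − 19.890 = 5.355
ΔCt(paclitaxel-treated) = 20.890 − 20.165 = 0.725
ΔΔCt = 0.725 − 5.355 = -4.630
Fold change = 2^(−(-4.630)) = 2^4.630 = 24.7610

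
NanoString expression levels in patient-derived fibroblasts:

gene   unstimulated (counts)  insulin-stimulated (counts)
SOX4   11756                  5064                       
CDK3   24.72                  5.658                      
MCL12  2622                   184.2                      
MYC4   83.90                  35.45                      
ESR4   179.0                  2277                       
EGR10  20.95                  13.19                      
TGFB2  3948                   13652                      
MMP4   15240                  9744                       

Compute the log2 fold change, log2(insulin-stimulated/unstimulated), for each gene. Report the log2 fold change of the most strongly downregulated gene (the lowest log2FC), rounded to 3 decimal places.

log2(5064/11756) = -1.215  (SOX4)
log2(5.658/24.72) = -2.127  (CDK3)
log2(184.2/2622) = -3.831  (MCL12)
log2(35.45/83.90) = -1.243  (MYC4)
log2(2277/179.0) = 3.669  (ESR4)
log2(13.19/20.95) = -0.668  (EGR10)
log2(13652/3948) = 1.790  (TGFB2)
log2(9744/15240) = -0.645  (MMP4)
MCL12 is most strongly downregulated.

-3.831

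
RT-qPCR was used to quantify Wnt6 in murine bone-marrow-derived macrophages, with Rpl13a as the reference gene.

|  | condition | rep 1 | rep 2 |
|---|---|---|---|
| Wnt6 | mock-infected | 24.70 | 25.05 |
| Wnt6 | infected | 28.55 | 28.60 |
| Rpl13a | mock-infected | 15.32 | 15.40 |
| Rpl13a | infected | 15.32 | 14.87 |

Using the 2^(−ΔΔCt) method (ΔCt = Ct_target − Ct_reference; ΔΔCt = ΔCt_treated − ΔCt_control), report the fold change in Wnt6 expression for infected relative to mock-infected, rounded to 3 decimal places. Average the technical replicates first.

0.064

Mean Ct: Wnt6 mock-infected 24.875; Wnt6 infected 28.575; Rpl13a mock-infected 15.360; Rpl13a infected 15.095
ΔCt(mock-infected) = 24.875 − 15.360 = 9.515
ΔCt(infected) = 28.575 − 15.095 = 13.480
ΔΔCt = 13.480 − 9.515 = 3.965
Fold change = 2^(−3.965) = 0.0640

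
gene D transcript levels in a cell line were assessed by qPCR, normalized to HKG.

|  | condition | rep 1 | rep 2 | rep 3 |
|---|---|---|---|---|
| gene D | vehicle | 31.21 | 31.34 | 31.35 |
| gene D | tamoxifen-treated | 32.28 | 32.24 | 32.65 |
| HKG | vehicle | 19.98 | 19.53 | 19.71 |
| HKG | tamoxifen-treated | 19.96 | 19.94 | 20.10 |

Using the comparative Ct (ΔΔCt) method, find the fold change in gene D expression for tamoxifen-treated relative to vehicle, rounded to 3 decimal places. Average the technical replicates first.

Mean Ct: gene D vehicle 31.300; gene D tamoxifen-treated 32.390; HKG vehicle 19.740; HKG tamoxifen-treated 20.000
ΔCt(vehicle) = 31.300 − 19.740 = 11.560
ΔCt(tamoxifen-treated) = 32.390 − 20.000 = 12.390
ΔΔCt = 12.390 − 11.560 = 0.830
Fold change = 2^(−0.830) = 0.5625

0.563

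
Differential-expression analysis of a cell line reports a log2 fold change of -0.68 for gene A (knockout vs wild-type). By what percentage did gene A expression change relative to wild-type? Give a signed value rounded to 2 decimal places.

-37.58%

Fold change = 2^(-0.68) = 0.6242
Percent change = (FC − 1) × 100% = (0.6242 − 1) × 100 = -37.58%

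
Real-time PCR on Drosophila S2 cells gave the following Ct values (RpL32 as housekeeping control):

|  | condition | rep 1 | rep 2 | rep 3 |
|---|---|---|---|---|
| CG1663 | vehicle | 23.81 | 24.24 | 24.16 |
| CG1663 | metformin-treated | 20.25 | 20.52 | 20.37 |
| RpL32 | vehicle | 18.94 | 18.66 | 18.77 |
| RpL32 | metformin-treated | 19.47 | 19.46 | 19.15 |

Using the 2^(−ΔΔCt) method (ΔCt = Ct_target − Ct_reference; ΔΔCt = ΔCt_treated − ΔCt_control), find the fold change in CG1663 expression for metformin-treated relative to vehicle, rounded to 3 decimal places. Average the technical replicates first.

19.160

Mean Ct: CG1663 vehicle 24.070; CG1663 metformin-treated 20.380; RpL32 vehicle 18.790; RpL32 metformin-treated 19.360
ΔCt(vehicle) = 24.070 − 18.790 = 5.280
ΔCt(metformin-treated) = 20.380 − 19.360 = 1.020
ΔΔCt = 1.020 − 5.280 = -4.260
Fold change = 2^(−(-4.260)) = 2^4.260 = 19.1597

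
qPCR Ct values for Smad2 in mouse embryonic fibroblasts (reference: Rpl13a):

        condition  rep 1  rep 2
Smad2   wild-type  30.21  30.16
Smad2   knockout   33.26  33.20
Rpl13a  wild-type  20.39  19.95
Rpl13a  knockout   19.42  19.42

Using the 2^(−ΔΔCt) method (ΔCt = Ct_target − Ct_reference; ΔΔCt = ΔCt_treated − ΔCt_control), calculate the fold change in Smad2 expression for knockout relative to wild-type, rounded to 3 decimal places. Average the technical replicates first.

Mean Ct: Smad2 wild-type 30.185; Smad2 knockout 33.230; Rpl13a wild-type 20.170; Rpl13a knockout 19.420
ΔCt(wild-type) = 30.185 − 20.170 = 10.015
ΔCt(knockout) = 33.230 − 19.420 = 13.810
ΔΔCt = 13.810 − 10.015 = 3.795
Fold change = 2^(−3.795) = 0.0720

0.072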